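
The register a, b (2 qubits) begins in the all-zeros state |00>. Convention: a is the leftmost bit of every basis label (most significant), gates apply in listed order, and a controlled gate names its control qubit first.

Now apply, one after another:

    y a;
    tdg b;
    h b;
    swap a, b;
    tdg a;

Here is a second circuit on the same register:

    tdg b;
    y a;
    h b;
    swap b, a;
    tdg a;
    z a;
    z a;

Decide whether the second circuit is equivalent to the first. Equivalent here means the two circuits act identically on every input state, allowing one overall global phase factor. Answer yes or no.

Yes: on every input state the two circuits agree up to one overall phase factor.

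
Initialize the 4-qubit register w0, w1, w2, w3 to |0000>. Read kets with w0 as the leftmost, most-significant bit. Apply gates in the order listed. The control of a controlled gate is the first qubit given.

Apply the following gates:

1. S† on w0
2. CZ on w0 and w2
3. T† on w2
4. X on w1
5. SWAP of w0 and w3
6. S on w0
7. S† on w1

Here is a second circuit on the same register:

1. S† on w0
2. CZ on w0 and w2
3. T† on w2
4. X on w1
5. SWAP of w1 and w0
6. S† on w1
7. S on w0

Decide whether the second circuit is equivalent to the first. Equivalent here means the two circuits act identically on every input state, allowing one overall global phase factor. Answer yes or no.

No: there is an input state on which the two circuits produce genuinely different outputs (not merely differing by a phase).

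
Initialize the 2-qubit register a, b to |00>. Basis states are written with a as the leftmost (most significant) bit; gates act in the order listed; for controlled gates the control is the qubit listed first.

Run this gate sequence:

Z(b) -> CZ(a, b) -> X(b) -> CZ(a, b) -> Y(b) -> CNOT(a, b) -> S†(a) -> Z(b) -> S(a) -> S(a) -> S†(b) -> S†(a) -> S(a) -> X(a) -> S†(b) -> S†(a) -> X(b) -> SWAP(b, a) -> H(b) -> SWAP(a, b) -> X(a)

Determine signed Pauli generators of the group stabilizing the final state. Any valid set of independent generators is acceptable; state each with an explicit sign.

One valid set of independent stabilizer generators is -XI, -IZ (any independent generating set of the same group is equally correct).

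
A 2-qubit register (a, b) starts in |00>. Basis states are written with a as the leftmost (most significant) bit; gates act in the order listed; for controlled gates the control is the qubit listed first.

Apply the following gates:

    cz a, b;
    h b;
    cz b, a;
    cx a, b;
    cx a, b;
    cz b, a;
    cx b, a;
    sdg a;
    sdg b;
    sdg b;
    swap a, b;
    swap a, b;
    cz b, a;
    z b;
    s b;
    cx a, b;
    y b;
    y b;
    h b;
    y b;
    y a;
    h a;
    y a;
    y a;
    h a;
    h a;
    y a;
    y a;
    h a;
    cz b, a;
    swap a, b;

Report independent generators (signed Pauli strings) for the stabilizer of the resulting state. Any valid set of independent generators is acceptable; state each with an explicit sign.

The final state is stabilized by the group generated by -XZ, +ZX; other independent generating sets are equally valid. Key observation: gates 22-29 undo each other exactly, leaving only the rest of the circuit to track.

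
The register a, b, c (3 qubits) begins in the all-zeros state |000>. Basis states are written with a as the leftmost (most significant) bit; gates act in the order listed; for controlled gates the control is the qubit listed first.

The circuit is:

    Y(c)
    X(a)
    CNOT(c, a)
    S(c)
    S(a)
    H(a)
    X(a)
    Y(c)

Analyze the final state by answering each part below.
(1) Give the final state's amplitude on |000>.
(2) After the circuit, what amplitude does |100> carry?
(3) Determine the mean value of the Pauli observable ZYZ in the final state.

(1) The final state's coefficient on |000> equals sqrt(2)*I/2.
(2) The amplitude on |100> is sqrt(2)*I/2.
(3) In the final state, ZYZ has expectation 0.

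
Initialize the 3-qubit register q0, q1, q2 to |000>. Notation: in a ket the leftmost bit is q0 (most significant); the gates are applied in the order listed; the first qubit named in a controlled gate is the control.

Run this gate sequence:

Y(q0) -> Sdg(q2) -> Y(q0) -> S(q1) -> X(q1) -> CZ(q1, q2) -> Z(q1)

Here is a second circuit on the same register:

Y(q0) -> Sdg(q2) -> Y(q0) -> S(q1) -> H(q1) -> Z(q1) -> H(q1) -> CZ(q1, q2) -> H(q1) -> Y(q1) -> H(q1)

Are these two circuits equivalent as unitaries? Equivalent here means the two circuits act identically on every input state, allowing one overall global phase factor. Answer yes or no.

No, they are not equivalent — no single phase factor reconciles the two unitaries.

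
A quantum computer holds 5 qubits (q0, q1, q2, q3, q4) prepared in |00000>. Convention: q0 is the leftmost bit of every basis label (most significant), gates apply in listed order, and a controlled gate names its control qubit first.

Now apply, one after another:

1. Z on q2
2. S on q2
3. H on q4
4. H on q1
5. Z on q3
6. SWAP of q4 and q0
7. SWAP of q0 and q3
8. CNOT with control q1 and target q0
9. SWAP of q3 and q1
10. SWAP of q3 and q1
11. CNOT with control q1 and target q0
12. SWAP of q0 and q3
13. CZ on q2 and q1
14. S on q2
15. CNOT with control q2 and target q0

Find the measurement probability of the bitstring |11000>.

The probability of measuring |11000> is 1/4.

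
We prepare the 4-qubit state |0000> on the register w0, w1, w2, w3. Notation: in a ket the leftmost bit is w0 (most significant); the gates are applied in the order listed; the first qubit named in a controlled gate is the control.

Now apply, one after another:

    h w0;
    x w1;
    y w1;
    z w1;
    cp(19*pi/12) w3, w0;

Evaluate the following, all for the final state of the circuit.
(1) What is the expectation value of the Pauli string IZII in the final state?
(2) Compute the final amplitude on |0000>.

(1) In the final state, IZII has expectation 1.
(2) |0000> carries amplitude -sqrt(2)*I/2 in the final state.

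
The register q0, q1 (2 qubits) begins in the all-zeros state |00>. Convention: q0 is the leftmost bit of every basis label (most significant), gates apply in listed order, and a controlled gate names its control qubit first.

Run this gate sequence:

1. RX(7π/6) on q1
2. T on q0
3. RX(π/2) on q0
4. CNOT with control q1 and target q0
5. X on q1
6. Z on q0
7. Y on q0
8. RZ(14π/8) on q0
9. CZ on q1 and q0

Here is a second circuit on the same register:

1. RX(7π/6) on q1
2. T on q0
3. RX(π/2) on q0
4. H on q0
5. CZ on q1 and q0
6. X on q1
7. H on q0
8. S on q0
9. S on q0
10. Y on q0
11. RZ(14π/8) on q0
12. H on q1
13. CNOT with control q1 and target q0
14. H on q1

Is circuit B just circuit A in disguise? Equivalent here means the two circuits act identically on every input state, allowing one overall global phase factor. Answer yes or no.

No: there is an input state on which the two circuits produce genuinely different outputs (not merely differing by a phase).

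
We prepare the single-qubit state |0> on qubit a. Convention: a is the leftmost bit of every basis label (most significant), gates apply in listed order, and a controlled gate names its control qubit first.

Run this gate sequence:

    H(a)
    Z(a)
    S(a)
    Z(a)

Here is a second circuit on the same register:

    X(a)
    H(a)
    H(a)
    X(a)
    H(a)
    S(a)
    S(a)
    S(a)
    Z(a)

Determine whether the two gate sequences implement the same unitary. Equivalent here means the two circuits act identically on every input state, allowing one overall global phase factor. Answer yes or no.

Yes, they are equivalent — the unitaries differ by at most a global phase.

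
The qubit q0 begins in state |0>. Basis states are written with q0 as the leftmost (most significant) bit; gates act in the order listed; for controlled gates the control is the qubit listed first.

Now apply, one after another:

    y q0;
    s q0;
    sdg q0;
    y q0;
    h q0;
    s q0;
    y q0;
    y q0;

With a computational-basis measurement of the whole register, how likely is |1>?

The probability of measuring |1> is 1/2.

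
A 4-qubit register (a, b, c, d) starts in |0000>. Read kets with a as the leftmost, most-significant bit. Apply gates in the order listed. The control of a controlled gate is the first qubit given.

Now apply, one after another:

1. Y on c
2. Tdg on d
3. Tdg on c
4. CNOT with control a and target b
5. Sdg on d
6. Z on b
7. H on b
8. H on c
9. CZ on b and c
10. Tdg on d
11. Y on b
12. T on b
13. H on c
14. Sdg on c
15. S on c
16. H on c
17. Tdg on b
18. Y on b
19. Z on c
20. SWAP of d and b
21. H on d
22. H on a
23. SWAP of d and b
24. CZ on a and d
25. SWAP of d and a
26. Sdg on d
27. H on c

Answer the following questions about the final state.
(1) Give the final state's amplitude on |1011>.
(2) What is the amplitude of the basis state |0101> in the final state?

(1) The final state's coefficient on |1011> equals 0. Key observation: gates 11-18 undo each other exactly, leaving only the rest of the circuit to track.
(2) The amplitude on |0101> is -sqrt(2)*exp(3*I*pi/4)/4.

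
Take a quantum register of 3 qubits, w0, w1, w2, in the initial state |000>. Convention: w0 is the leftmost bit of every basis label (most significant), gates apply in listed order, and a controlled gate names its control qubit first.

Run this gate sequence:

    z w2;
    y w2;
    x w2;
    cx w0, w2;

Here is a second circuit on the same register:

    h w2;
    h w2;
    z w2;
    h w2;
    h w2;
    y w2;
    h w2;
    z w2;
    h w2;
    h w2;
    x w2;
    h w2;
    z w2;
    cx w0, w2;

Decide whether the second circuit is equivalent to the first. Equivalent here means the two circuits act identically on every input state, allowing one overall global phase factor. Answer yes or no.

Yes — the two circuits implement the same unitary up to a global phase.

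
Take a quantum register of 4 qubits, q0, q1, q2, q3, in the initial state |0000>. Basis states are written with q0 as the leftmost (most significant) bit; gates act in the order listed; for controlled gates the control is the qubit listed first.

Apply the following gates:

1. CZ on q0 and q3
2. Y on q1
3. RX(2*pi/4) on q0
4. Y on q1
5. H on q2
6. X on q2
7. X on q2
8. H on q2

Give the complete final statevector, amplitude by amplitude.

The resulting statevector has amplitude sqrt(2)/2 on |0000>, -sqrt(2)*I/2 on |1000>, and 0 on every other basis state. Key observation: gates 5-8 undo each other exactly, leaving only the rest of the circuit to track.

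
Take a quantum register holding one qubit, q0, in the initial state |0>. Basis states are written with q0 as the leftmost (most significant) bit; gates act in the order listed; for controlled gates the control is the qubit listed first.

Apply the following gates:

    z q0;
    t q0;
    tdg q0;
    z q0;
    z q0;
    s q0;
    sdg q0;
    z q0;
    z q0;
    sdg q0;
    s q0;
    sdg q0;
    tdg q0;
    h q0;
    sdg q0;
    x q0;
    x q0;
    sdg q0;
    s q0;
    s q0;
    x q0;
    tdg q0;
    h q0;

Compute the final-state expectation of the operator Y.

The observable Y averages to sqrt(2)/2.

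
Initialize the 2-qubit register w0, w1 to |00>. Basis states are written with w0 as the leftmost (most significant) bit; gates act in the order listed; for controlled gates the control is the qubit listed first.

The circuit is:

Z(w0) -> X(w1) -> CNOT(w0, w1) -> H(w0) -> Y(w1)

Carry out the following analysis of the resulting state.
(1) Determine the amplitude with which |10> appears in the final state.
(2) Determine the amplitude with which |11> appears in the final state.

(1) |10> carries amplitude -sqrt(2)*I/2 in the final state.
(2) The amplitude on |11> is 0.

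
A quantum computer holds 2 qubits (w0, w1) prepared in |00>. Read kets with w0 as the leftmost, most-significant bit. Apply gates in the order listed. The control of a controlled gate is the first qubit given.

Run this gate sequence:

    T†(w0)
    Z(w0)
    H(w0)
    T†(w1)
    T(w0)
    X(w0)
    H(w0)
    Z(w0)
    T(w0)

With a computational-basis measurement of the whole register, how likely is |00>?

A full measurement returns |00> with probability sqrt(2)/4 + 1/2.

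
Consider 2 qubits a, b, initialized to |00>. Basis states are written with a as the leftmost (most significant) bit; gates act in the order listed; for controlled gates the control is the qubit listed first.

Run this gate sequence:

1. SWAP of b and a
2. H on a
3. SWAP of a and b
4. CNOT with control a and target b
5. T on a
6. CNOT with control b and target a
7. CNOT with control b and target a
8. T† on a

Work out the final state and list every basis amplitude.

The resulting statevector has amplitude sqrt(2)/2 on |00>, sqrt(2)/2 on |01>, 0 on |10>, 0 on |11>.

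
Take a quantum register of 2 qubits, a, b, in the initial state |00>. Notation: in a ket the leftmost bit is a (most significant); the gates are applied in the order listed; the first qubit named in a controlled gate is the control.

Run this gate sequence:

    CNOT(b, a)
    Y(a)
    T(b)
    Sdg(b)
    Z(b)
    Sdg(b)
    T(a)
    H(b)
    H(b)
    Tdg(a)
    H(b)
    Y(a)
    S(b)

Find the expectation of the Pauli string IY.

The observable IY averages to 1.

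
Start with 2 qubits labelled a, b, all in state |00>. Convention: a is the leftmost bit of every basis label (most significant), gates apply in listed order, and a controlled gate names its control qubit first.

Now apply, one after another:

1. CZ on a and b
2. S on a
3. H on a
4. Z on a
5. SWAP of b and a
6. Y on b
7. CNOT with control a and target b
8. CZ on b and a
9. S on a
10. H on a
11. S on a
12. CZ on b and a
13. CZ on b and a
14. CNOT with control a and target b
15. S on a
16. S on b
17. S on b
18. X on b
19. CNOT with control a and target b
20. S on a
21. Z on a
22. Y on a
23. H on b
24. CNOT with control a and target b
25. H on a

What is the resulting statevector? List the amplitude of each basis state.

The final amplitudes are 1/2 on |00>, I/2 on |01>, -1/2 on |10>, I/2 on |11>.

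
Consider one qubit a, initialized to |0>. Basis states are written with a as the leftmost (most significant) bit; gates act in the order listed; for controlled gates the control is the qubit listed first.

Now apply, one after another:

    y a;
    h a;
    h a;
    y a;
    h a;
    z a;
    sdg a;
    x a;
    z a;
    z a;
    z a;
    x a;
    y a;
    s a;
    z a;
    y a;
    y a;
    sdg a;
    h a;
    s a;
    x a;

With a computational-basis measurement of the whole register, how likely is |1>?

Outcome |1> occurs with probability 1/2.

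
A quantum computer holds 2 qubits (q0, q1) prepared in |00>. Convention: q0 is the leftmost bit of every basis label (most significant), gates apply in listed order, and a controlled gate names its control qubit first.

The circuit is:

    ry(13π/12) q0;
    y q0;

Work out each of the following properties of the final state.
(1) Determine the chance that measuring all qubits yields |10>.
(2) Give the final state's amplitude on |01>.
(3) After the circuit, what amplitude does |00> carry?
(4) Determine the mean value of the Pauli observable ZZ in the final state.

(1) Outcome |10> occurs with probability -sqrt(6)/8 - sqrt(2)/8 + 1/2.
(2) |01> carries amplitude 0 in the final state.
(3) The final state's coefficient on |00> equals -I*sqrt(3*sqrt(2) + 6)/4 - I*sqrt(2 - sqrt(2))/4.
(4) The expectation value of ZZ is sqrt(2)/4 + sqrt(6)/4.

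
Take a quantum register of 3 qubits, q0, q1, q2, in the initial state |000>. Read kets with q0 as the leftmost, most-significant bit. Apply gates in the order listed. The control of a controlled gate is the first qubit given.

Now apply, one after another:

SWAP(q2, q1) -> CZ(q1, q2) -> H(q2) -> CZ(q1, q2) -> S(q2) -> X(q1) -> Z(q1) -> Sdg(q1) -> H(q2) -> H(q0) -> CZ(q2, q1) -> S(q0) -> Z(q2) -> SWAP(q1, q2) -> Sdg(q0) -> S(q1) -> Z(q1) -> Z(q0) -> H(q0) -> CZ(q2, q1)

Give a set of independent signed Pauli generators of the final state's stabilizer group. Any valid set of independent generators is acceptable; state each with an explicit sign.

The stabilizer group can be generated by +IXI, -ZII, -IIZ, among other valid generating sets.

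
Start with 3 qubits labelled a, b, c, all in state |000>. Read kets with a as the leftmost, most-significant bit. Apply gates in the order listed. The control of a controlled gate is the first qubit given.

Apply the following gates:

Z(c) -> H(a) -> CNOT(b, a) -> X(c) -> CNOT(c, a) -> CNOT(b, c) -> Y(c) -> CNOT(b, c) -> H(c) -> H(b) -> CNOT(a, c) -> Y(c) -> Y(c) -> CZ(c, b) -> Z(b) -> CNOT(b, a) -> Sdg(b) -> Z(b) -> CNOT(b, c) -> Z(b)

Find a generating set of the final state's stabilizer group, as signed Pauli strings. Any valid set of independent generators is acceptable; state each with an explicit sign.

The stabilizer group can be generated by +XII, -IYZ, +IZX, among other valid generating sets.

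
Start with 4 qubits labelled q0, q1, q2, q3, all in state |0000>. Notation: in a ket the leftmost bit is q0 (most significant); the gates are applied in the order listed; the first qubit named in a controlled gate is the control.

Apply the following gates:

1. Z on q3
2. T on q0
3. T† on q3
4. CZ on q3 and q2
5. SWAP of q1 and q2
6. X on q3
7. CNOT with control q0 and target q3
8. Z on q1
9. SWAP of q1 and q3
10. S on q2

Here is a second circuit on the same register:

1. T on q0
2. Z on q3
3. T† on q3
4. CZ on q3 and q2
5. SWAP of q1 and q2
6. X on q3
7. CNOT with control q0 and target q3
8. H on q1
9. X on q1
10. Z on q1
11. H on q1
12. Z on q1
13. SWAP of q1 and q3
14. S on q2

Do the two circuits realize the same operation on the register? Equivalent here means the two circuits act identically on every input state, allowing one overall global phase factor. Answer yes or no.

No — the two circuits implement different unitaries, even allowing a global phase.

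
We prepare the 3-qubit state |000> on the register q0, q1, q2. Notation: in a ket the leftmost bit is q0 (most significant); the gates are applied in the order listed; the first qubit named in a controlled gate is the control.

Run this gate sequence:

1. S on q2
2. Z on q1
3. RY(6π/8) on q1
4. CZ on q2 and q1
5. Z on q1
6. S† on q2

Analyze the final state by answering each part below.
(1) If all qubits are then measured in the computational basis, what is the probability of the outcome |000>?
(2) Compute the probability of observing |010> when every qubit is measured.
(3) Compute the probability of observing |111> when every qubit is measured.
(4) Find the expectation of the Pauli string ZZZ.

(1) The probability of measuring |000> is 1/2 - sqrt(2)/4.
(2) The probability of measuring |010> is sqrt(2)/4 + 1/2.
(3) Outcome |111> occurs with probability 0.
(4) In the final state, ZZZ has expectation -sqrt(2)/2.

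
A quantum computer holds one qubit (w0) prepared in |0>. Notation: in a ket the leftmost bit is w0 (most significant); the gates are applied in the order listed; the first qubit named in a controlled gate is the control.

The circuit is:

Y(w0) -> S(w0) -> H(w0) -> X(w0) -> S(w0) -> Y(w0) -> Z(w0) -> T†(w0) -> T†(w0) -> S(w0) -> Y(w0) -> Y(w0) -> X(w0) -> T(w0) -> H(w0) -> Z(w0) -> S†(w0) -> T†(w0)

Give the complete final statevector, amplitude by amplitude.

The resulting statevector has amplitude -I/2 - exp(I*pi/4)/2 on |0>, -exp(3*I*pi/4)/2 + I/2 on |1>.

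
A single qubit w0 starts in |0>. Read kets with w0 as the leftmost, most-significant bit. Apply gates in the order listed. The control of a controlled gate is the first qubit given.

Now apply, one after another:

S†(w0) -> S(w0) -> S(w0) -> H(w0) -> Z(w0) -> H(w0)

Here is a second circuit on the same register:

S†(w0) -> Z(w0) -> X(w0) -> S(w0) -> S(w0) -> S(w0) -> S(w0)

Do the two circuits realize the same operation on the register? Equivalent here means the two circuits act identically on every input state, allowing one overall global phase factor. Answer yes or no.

Yes: on every input state the two circuits agree up to one overall phase factor.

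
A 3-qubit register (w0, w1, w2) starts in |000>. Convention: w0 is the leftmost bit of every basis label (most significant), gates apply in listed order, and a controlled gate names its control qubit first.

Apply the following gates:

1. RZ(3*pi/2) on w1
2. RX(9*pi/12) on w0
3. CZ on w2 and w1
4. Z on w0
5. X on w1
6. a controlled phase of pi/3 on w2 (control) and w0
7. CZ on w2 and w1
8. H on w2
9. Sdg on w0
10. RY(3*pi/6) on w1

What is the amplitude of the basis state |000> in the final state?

|000> carries amplitude sqrt(2 - sqrt(2))*exp(I*pi/4)/4 in the final state.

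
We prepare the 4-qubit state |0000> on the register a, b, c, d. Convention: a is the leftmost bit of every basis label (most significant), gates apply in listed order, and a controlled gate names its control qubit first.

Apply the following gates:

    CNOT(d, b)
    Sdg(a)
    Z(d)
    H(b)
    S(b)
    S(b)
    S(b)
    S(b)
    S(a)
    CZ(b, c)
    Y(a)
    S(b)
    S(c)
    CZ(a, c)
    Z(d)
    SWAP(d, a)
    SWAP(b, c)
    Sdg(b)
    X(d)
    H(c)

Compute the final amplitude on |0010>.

The final state's coefficient on |0010> equals 1/2 + I/2. Key observation: steps 5-8 multiply out to the identity, so the circuit reduces to the remaining gates.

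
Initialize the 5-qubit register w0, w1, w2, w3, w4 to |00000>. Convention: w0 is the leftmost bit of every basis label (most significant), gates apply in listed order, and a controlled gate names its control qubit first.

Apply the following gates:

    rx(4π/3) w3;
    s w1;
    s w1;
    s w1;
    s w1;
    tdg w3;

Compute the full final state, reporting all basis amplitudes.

The final amplitudes are -1/2 on |00000>, -sqrt(3)*exp(I*pi/4)/2 on |00010>, and 0 on every other basis state. Key observation: steps 2-5 multiply out to the identity, so the circuit reduces to the remaining gates.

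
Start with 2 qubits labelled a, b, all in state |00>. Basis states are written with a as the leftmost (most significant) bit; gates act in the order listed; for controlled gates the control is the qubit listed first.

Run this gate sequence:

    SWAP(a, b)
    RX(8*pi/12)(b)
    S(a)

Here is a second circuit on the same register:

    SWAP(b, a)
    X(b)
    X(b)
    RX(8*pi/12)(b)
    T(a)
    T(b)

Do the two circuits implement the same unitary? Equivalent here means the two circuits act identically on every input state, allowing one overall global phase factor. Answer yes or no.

No, they are not equivalent — no single phase factor reconciles the two unitaries.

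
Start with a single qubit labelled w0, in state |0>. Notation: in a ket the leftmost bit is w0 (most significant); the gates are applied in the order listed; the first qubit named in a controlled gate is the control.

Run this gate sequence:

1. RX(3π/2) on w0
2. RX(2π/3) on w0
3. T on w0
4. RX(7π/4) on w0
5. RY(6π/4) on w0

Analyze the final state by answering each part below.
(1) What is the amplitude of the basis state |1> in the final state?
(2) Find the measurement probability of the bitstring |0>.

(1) The amplitude on |1> is sqrt(sqrt(2) + 2)/8 + sqrt(3*sqrt(2) + 6)/8 - I*sqrt(6 - 3*sqrt(2))/8 - sqrt(sqrt(2) + 2)*exp(3*I*pi/4)/8 - I*sqrt(2 - sqrt(2))/8 - sqrt(2 - sqrt(2))*exp(I*pi/4)/8 + sqrt(6 - 3*sqrt(2))*exp(I*pi/4)/8 + sqrt(3*sqrt(2) + 6)*exp(3*I*pi/4)/8.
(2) A full measurement returns |0> with probability sqrt(2)/8 + 1/2.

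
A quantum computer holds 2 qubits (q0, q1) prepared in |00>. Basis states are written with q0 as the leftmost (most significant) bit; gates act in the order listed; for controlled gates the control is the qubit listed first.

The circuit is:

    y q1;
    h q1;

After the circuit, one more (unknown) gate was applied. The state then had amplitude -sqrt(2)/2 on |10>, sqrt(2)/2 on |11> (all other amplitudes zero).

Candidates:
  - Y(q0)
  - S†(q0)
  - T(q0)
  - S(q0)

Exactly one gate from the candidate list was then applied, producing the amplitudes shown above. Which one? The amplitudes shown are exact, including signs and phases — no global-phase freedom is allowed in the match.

It was Y(q0) that produced the state shown.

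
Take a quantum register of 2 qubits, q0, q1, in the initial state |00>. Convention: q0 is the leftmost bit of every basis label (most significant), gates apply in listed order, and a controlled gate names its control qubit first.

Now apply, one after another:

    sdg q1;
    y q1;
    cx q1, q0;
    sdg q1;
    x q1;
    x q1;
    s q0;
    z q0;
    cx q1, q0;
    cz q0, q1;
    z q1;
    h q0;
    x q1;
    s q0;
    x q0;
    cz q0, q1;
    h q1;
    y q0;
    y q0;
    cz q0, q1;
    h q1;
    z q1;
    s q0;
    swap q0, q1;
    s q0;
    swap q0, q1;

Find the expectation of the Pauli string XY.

The observable XY averages to -1.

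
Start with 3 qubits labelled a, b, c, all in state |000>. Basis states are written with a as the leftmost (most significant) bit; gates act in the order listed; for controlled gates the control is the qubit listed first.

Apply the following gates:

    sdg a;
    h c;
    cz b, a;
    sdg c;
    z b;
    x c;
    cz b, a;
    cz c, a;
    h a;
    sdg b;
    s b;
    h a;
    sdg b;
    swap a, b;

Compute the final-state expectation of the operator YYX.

In the final state, YYX has expectation 0.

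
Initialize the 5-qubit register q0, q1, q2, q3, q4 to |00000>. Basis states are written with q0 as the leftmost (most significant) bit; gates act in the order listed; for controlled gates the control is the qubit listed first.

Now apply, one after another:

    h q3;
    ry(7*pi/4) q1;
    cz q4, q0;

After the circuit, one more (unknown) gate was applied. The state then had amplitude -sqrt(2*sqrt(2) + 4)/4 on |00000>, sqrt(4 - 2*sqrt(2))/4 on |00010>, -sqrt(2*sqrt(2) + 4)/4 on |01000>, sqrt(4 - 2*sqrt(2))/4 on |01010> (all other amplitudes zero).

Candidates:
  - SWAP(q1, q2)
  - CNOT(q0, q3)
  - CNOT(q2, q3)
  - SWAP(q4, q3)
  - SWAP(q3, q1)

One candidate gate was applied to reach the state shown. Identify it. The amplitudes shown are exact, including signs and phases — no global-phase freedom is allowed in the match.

The applied gate was SWAP(q3, q1).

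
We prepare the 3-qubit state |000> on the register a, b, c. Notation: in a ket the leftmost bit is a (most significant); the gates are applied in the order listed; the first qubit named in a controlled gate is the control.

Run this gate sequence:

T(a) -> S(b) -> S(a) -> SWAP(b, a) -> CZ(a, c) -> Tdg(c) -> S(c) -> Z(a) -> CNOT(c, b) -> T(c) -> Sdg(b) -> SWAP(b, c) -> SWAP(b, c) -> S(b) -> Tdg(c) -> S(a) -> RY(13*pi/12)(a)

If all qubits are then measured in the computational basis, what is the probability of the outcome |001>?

A full measurement returns |001> with probability 0. Key observation: steps 10-15 multiply out to the identity, so the circuit reduces to the remaining gates.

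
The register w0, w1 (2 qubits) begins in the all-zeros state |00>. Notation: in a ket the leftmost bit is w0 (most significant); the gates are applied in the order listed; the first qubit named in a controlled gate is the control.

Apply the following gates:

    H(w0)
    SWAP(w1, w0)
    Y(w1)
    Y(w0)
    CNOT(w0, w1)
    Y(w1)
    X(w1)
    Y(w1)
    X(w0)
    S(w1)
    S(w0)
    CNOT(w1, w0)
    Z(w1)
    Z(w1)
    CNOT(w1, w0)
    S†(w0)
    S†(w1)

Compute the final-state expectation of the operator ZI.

The observable ZI averages to 1. Key observation: steps 10-17 multiply out to the identity, so the circuit reduces to the remaining gates.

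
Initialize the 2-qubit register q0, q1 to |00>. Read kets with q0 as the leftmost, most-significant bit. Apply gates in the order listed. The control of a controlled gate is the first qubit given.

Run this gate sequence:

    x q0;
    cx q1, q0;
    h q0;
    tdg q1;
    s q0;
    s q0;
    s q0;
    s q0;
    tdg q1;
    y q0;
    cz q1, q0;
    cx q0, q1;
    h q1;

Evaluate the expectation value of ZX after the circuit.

The expectation value of ZX is 1. Key observation: the block from step 5 through step 8 cancels to the identity and can be dropped.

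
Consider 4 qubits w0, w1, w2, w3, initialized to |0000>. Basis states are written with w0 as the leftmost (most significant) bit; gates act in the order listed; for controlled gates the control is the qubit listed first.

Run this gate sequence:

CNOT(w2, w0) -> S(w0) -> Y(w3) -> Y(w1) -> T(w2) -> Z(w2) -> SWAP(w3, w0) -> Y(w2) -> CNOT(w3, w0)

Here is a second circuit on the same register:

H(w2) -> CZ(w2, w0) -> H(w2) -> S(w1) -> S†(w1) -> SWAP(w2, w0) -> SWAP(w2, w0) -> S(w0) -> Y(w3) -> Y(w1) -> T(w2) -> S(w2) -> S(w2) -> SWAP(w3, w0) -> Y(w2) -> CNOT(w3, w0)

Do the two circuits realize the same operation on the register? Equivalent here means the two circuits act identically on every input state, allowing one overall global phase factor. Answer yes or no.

No: there is an input state on which the two circuits produce genuinely different outputs (not merely differing by a phase).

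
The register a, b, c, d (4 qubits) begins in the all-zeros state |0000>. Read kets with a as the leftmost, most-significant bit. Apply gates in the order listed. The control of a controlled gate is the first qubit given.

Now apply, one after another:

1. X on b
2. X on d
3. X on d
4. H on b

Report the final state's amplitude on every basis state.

The final amplitudes are sqrt(2)/2 on |0000>, -sqrt(2)/2 on |0100>, and 0 on every other basis state. Key observation: the block from step 2 through step 3 cancels to the identity and can be dropped.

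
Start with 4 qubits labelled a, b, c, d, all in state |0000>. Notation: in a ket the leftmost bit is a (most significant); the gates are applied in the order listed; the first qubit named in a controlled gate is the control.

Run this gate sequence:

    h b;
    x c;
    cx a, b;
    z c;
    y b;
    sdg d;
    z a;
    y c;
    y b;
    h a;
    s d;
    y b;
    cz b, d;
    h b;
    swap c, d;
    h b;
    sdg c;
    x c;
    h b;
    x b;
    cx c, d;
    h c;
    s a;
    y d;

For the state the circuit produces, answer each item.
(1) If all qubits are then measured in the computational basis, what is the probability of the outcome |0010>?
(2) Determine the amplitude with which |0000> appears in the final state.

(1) The probability of measuring |0010> is 1/4.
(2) The amplitude on |0000> is -I/2.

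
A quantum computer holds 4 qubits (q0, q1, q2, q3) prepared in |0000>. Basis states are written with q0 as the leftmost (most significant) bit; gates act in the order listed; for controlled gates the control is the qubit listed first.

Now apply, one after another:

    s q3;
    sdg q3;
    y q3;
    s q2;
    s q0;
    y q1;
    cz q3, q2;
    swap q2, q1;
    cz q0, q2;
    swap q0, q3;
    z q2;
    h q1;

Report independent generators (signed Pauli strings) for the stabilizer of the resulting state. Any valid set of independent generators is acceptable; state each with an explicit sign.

The stabilizer group can be generated by +IXII, -ZIII, -IIZI, +IIIZ, among other valid generating sets.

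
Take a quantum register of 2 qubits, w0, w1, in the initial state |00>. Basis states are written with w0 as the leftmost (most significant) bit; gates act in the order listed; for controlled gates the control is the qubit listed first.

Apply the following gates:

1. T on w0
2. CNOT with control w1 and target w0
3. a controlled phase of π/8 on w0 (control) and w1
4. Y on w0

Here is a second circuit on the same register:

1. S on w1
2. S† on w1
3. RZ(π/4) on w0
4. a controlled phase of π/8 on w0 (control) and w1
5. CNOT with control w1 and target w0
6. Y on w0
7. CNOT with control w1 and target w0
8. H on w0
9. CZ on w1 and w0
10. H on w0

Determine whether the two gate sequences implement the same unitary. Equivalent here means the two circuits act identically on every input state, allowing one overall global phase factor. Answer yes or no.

No: there is an input state on which the two circuits produce genuinely different outputs (not merely differing by a phase).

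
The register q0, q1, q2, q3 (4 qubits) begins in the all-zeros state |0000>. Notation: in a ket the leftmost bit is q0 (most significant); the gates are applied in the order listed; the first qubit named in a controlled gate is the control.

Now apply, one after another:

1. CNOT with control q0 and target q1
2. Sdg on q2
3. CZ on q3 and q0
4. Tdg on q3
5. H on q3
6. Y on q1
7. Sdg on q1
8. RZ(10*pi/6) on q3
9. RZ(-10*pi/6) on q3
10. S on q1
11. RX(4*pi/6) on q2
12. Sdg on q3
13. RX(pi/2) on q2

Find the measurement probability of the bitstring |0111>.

The probability of measuring |0111> is sqrt(3)/8 + 1/4. Key observation: steps 7-10 multiply out to the identity, so the circuit reduces to the remaining gates.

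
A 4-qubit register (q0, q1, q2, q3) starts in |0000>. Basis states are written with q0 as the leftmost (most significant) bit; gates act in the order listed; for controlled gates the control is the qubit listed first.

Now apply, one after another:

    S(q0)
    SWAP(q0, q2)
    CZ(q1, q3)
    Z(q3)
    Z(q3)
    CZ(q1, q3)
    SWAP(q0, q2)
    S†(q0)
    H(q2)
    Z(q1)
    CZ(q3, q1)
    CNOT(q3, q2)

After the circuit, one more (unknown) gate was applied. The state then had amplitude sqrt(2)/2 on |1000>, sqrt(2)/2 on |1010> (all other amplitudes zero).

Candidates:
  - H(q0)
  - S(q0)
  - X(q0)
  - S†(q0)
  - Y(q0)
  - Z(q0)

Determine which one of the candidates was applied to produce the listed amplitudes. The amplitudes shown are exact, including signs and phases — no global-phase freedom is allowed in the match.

The applied gate was X(q0).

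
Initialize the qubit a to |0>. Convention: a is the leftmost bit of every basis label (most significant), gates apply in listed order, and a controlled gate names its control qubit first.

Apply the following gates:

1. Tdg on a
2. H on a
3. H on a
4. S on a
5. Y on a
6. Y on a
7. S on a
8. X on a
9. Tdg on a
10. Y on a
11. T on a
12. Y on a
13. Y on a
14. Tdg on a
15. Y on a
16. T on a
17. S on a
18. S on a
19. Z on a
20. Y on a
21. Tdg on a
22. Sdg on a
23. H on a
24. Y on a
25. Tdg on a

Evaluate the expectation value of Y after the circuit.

The expectation value of Y is sqrt(2)/2.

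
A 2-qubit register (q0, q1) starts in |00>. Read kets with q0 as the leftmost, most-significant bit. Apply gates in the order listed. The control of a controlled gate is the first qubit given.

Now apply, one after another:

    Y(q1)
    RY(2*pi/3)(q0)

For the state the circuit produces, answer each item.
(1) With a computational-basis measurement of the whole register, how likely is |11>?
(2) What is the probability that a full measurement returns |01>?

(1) The probability of measuring |11> is 3/4.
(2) Outcome |01> occurs with probability 1/4.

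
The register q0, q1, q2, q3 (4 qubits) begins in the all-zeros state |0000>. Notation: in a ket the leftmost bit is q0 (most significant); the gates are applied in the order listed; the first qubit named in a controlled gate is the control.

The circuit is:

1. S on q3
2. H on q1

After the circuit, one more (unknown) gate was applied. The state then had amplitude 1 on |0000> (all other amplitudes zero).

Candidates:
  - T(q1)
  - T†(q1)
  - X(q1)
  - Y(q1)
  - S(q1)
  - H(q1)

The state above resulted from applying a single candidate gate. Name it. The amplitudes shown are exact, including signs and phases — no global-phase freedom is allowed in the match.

It was H(q1) that produced the state shown.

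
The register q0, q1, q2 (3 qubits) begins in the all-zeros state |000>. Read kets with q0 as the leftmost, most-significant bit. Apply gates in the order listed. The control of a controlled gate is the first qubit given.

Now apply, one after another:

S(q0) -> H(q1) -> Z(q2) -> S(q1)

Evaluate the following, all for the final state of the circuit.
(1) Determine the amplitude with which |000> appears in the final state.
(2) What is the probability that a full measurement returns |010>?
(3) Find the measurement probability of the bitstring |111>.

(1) The amplitude on |000> is sqrt(2)/2.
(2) Outcome |010> occurs with probability 1/2.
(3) The probability of measuring |111> is 0.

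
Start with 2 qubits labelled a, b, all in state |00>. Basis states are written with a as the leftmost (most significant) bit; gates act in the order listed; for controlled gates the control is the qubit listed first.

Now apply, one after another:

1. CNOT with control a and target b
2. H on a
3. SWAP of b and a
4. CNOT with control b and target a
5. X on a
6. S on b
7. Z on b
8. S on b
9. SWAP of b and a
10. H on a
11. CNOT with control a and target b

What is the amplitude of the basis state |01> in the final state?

The amplitude on |01> is 1/2.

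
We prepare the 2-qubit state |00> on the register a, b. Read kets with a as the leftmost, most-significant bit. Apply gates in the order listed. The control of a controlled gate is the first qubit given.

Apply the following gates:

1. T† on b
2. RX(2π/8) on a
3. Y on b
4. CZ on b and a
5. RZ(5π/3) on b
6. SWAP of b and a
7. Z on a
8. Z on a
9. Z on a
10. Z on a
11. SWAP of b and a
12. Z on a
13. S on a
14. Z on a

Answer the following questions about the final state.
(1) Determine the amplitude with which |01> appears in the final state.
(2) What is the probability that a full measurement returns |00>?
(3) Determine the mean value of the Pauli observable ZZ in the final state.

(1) The amplitude on |01> is -sqrt(sqrt(2) + 2)*exp(I*pi/3)/2. Key observation: the block from step 6 through step 11 cancels to the identity and can be dropped.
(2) The probability of measuring |00> is 0.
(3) The expectation value of ZZ is -sqrt(2)/2.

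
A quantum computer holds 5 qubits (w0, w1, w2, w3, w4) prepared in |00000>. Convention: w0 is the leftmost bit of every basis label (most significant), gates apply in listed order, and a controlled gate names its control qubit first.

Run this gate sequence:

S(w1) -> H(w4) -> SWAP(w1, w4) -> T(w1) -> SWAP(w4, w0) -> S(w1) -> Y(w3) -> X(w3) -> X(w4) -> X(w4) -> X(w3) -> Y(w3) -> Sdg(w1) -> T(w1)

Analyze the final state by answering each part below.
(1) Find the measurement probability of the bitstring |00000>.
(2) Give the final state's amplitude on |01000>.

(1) Outcome |00000> occurs with probability 1/2. Key observation: gates 6-13 undo each other exactly, leaving only the rest of the circuit to track.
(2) |01000> carries amplitude sqrt(2)*I/2 in the final state.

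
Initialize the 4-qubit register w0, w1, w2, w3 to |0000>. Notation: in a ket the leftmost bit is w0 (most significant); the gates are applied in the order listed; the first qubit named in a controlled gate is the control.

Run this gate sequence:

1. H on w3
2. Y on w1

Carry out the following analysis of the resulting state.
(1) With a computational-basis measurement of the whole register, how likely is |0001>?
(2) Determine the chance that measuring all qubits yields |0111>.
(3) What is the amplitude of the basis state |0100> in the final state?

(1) The probability of measuring |0001> is 0.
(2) A full measurement returns |0111> with probability 0.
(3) The final state's coefficient on |0100> equals sqrt(2)*I/2.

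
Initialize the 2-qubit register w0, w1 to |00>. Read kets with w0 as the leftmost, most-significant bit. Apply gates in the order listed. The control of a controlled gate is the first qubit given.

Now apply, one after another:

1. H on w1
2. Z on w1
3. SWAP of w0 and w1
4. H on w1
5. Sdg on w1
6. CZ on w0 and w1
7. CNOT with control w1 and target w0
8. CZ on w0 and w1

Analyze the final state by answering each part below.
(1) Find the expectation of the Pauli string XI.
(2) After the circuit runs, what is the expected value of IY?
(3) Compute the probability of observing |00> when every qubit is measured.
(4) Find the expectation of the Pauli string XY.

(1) In the final state, XI has expectation -1.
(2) The expectation value of IY is -1.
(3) Outcome |00> occurs with probability 1/4.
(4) The observable XY averages to 1.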